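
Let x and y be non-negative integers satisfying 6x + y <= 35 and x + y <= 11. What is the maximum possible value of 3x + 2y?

26

The continuous relaxation peaks at (4.8, 6.2) with value 26.80; rounding to a feasible lattice point costs some objective.
(x,y)=(4,7): 6·4+1·7=31≤35, 1·4+1·7=11≤11, objective 26.
(x,y)=(3,8): 6·3+1·8=26≤35, 1·3+1·8=11≤11, objective 25.
(x,y)=(5,5): 6·5+1·5=35≤35, 1·5+1·5=10≤11, objective 25.
The best lattice point is (4,7), giving 26.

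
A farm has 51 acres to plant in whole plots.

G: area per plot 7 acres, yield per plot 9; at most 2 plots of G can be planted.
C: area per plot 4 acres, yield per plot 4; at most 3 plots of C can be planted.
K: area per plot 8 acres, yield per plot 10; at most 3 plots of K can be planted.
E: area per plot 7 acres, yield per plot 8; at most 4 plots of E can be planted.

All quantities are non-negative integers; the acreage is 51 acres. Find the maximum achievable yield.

2×G, 2×K, and 3×E: area 51 ≤ 51, yield 2·9 + 2·10 + 3·8 = 62.
1×G, 2×K, and 4×E: area 51 ≤ 51, yield 1·9 + 2·10 + 4·8 = 61.
Best is 62.

62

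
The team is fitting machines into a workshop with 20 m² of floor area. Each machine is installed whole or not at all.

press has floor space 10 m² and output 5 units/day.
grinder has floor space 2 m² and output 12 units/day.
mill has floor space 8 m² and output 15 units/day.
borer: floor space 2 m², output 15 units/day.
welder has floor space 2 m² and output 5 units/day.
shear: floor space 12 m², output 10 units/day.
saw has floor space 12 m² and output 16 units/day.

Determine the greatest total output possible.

48

Allowing fractional choices, the relaxed optimum would be about 55.0, but machines are indivisible.
grinder + mill + borer + welder: floor space 2 + 8 + 2 + 2 = 14 ≤ 20, output 12 + 15 + 15 + 5 = 47.
grinder + borer + welder + saw: floor space 2 + 2 + 2 + 12 = 18 ≤ 20, output 12 + 15 + 5 + 16 = 48.
grinder + borer + saw: floor space 2 + 2 + 12 = 16 ≤ 20, output 12 + 15 + 16 = 43.
Best is grinder, borer, welder, and saw with total output 48.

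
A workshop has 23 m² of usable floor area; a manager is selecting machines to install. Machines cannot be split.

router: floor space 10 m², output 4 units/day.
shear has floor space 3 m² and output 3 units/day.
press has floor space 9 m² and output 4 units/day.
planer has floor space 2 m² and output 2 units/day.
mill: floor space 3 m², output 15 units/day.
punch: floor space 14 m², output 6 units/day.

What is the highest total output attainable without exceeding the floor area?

Allowing fractional choices, the relaxed optimum would be about 26.6, but machines are indivisible.
shear + planer + mill + punch: floor space 3 + 2 + 3 + 14 = 22 ≤ 23, output 3 + 2 + 15 + 6 = 26.
router + shear + planer + mill: floor space 10 + 3 + 2 + 3 = 18 ≤ 23, output 4 + 3 + 2 + 15 = 24.
shear + press + planer + mill: floor space 3 + 9 + 2 + 3 = 17 ≤ 23, output 3 + 4 + 2 + 15 = 24.
Best is shear, planer, mill, and punch with total output 26.

26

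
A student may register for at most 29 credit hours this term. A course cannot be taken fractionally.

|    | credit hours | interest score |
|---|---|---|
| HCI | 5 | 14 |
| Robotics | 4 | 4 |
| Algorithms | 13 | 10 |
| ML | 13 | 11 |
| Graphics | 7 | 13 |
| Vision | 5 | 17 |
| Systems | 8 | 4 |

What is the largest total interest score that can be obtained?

52

This is a 0-1 knapsack instance.
Allowing fractional choices, the relaxed optimum would be about 54.8, but courses are indivisible.
HCI + Graphics + Vision + Systems: credit hours 5 + 7 + 5 + 8 = 25 ≤ 29, interest score 14 + 13 + 17 + 4 = 48.
HCI + Robotics + Graphics + Vision + Systems: credit hours 5 + 4 + 7 + 5 + 8 = 29 ≤ 29, interest score 14 + 4 + 13 + 17 + 4 = 52.
HCI + Robotics + Graphics + Vision: credit hours 5 + 4 + 7 + 5 = 21 ≤ 29, interest score 14 + 4 + 13 + 17 = 48.
Best is HCI, Robotics, Graphics, Vision, and Systems with total interest score 52.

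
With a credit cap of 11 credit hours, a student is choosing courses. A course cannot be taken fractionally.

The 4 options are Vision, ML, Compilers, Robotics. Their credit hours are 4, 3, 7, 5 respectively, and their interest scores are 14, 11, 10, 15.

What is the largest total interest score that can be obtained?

Allowing fractional choices, the relaxed optimum would be about 37.0, but courses are indivisible.
ML + Robotics: credit hours 3 + 5 = 8 ≤ 11, interest score 11 + 15 = 26.
Vision + Robotics: credit hours 4 + 5 = 9 ≤ 11, interest score 14 + 15 = 29.
Vision + ML: credit hours 4 + 3 = 7 ≤ 11, interest score 14 + 11 = 25.
Best is Vision and Robotics with total interest score 29.

29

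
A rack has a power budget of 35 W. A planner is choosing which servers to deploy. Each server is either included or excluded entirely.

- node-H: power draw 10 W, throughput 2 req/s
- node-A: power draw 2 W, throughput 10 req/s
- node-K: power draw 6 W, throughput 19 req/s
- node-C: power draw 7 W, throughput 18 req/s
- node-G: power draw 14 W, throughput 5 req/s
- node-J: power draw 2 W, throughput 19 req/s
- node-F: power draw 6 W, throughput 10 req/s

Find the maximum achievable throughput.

78

Take node-H, node-A, node-K, node-C, node-J, and node-F: power draw 10 + 2 + 6 + 7 + 2 + 6 = 33 ≤ 35, throughput 2 + 10 + 19 + 18 + 19 + 10 = 78.
No other feasible combination does better.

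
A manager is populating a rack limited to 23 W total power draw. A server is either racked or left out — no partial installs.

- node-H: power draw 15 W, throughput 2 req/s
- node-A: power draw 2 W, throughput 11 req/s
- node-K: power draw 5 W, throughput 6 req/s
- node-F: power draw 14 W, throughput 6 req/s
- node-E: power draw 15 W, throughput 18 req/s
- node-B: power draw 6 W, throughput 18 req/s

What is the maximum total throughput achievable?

47

node-A + node-E + node-B: power draw 2 + 15 + 6 = 23 ≤ 23, throughput 11 + 18 + 18 = 47.
node-E + node-B: power draw 15 + 6 = 21 ≤ 23, throughput 18 + 18 = 36.
node-A + node-K + node-B: power draw 2 + 5 + 6 = 13 ≤ 23, throughput 11 + 6 + 18 = 35.
Best is node-A, node-E, and node-B with total throughput 47.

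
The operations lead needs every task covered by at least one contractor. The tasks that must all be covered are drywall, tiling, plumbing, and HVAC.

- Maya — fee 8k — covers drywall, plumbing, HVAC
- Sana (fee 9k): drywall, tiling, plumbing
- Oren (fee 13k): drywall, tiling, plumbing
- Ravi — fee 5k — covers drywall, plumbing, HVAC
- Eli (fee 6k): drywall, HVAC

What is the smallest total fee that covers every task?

14

This is a weighted set-cover instance.
Choose Sana and Ravi: together they cover drywall, tiling, plumbing, HVAC — every task.
Total fee: 9 + 5 = 14.
No cover costs less than 14.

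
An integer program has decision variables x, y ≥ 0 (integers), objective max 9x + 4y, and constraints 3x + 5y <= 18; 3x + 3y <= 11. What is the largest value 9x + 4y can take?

27

The continuous relaxation peaks at (3.67, 0) with value 33.00; rounding to a feasible lattice point costs some objective.
(x,y)=(3,0): 3·3+5·0=9≤18, 3·3+3·0=9≤11, objective 27.
(x,y)=(2,1): 3·2+5·1=11≤18, 3·2+3·1=9≤11, objective 22.
(x,y)=(2,0): 3·2+5·0=6≤18, 3·2+3·0=6≤11, objective 18.
The best lattice point is (3,0), giving 27.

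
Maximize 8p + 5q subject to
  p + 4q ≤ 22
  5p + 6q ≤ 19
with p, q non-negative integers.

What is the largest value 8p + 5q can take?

24

(p,q)=(3,0) is feasible, giving 24.
(p,q)=(2,1) is feasible, giving 21.
(p,q)=(2,0) is feasible, giving 16.
The best lattice point is (3,0), giving 24.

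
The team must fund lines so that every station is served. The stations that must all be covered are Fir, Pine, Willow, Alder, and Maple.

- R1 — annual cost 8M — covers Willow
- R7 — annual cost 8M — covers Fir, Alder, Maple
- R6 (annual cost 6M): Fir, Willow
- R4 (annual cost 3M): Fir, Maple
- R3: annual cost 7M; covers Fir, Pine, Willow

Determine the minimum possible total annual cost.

The greedy cost-per-new-station heuristic would pick R4, R3, and R7 for 18, but a cheaper cover exists.
Choose R7 and R3: together they cover Fir, Pine, Willow, Alder, Maple — every station.
Total annual cost: 8 + 7 = 15.
No cover costs less than 15.

15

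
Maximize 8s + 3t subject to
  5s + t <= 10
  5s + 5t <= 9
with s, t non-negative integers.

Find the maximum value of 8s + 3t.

8

(s,t)=(1,0): 5·1+1·0=5≤10, 5·1+5·0=5≤9, objective 8.
(s,t)=(0,1): 5·0+1·1=1≤10, 5·0+5·1=5≤9, objective 3.
(s,t)=(0,0): 5·0+1·0=0≤10, 5·0+5·0=0≤9, objective 0.
No feasible integer point exceeds 8.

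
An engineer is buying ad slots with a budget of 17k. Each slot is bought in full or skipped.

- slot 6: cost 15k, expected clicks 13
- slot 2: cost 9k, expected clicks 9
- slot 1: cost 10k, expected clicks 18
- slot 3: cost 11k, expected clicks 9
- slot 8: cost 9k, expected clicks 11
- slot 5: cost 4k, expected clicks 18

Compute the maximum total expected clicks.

This is a 0-1 knapsack instance.
Allowing fractional choices, the relaxed optimum would be about 39.7, but ad slots are indivisible.
slot 8 + slot 5: cost 9 + 4 = 13 ≤ 17, expected clicks 11 + 18 = 29.
slot 1 + slot 5: cost 10 + 4 = 14 ≤ 17, expected clicks 18 + 18 = 36.
slot 2 + slot 5: cost 9 + 4 = 13 ≤ 17, expected clicks 9 + 18 = 27.
Best is slot 1 and slot 5 with total expected clicks 36.

36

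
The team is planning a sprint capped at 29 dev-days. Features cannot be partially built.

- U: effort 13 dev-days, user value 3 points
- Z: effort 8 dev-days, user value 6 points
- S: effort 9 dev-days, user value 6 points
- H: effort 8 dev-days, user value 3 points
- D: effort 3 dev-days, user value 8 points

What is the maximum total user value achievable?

23

Treat it as a binary knapsack problem.
Take Z, S, H, and D: effort 8 + 9 + 8 + 3 = 28 ≤ 29, user value 6 + 6 + 3 + 8 = 23.
No other feasible combination does better.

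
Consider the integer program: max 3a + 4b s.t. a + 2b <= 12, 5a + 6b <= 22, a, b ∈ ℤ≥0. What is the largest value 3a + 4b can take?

14

Relaxing integrality, the LP optimum is 14.67 at (a,b) = (0, 3.67), which is not an integer point.
(a,b)=(2,2): 1·2+2·2=6≤12, 5·2+6·2=22≤22, objective 14.
(a,b)=(3,1): 1·3+2·1=5≤12, 5·3+6·1=21≤22, objective 13.
(a,b)=(0,3): 1·0+2·3=6≤12, 5·0+6·3=18≤22, objective 12.
No feasible integer point exceeds 14.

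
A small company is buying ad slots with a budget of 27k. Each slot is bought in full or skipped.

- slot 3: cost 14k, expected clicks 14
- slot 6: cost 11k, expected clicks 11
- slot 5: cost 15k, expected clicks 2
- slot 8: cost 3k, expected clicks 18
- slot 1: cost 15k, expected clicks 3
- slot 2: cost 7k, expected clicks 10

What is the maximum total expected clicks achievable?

42

Allowing fractional choices, the relaxed optimum would be about 45.0, but ad slots are indivisible.
slot 6 + slot 8 + slot 2: cost 11 + 3 + 7 = 21 ≤ 27, expected clicks 11 + 18 + 10 = 39.
slot 3 + slot 8 + slot 2: cost 14 + 3 + 7 = 24 ≤ 27, expected clicks 14 + 18 + 10 = 42.
slot 3 + slot 8: cost 14 + 3 = 17 ≤ 27, expected clicks 14 + 18 = 32.
Best is slot 3, slot 8, and slot 2 with total expected clicks 42.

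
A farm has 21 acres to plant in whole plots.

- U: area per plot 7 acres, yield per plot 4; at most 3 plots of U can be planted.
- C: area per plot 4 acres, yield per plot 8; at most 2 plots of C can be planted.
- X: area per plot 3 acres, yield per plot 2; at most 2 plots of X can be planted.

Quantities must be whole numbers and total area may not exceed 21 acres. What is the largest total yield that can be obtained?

24

Take 1×U, 2×C, and 2×X: area 21 ≤ 21, yield 1·4 + 2·8 + 2·2 = 24.
C has the best ratio (8/4) and is taken to its limit of 2; remaining capacity is filled optimally with the others.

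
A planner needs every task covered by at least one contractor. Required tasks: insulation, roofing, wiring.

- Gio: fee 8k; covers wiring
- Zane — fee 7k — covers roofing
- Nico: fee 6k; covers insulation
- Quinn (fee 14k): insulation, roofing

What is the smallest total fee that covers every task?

Choose Gio, Zane, and Nico: together they cover insulation, roofing, wiring — every task.
Total fee: 8 + 7 + 6 = 21.
No cover costs less than 21.

21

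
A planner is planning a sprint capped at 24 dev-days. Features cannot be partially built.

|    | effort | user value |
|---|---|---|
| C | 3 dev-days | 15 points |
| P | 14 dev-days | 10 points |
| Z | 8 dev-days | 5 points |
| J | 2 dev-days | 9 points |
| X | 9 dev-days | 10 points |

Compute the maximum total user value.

39

C + Z + J + X: effort 3 + 8 + 2 + 9 = 22 ≤ 24, user value 15 + 5 + 9 + 10 = 39.
C + P + J: effort 3 + 14 + 2 = 19 ≤ 24, user value 15 + 10 + 9 = 34.
C + J + X: effort 3 + 2 + 9 = 14 ≤ 24, user value 15 + 9 + 10 = 34.
Best is C, Z, J, and X with total user value 39.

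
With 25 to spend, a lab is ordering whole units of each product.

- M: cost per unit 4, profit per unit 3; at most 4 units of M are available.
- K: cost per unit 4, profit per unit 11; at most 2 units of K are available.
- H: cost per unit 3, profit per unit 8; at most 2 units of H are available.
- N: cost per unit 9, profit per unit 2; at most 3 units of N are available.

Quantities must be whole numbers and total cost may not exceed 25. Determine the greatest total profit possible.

This is a bounded integer knapsack.
Take 2×M, 2×K, and 2×H: cost 22 ≤ 25, profit 2·3 + 2·11 + 2·8 = 44.
K has the best ratio (11/4) and is taken to its limit of 2; remaining capacity is filled optimally with the others.

44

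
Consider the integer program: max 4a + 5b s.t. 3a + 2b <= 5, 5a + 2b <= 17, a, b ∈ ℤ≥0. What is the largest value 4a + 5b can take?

Relaxing integrality, the LP optimum is 12.50 at (a,b) = (0, 2.5), which is not an integer point.
(a,b)=(0,2): 3·0+2·2=4≤5, 5·0+2·2=4≤17, objective 10.
(a,b)=(1,1): 3·1+2·1=5≤5, 5·1+2·1=7≤17, objective 9.
(a,b)=(0,1): 3·0+2·1=2≤5, 5·0+2·1=2≤17, objective 5.
Maximum is 10 at (a,b)=(0,2).

10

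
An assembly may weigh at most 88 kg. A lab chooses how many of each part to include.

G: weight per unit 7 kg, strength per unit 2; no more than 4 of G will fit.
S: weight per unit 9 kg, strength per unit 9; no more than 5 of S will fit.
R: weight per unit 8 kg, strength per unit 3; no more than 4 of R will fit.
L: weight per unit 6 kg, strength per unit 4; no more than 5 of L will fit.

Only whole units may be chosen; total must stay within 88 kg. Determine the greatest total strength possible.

68

5×S, 1×R, and 5×L: weight 83 ≤ 88, strength 5·9 + 1·3 + 5·4 = 68.
5×S, 2×R, and 4×L: weight 85 ≤ 88, strength 5·9 + 2·3 + 4·4 = 67.
Best is 68.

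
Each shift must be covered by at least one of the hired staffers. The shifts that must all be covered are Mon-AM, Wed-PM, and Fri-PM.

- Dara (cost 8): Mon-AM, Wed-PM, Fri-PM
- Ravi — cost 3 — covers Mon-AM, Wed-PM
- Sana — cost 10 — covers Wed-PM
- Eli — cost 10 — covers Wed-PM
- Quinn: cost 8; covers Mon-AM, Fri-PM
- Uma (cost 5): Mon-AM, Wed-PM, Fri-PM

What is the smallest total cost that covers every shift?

5

The greedy cost-per-new-shift heuristic would pick Ravi and Uma for 8, but a cheaper cover exists.
Uma alone covers Mon-AM, Wed-PM, Fri-PM — every shift.
Total cost: 5.
No cover costs less than 5.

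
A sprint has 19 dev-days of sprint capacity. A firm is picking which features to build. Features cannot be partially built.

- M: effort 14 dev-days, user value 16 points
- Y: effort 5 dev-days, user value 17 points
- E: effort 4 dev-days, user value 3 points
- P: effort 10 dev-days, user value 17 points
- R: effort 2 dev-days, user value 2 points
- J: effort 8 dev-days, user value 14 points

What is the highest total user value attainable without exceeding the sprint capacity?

37

This is a 0-1 knapsack instance.
Y + E + P: effort 5 + 4 + 10 = 19 ≤ 19, user value 17 + 3 + 17 = 37.
Y + P + R: effort 5 + 10 + 2 = 17 ≤ 19, user value 17 + 17 + 2 = 36.
Best is Y, E, and P with total user value 37.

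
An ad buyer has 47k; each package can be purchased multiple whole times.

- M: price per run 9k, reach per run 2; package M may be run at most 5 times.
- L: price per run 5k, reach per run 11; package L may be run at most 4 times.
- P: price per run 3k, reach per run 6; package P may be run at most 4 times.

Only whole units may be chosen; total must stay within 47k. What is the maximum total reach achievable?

L has the best ratio (11/5); taking only L gives at most 4×11 = 44 (stopped by the supply cap of 4).
Mixing does better — 1×M, 4×L, and 4×P: price 41 ≤ 47, reach 1·2 + 4·11 + 4·6 = 70.

70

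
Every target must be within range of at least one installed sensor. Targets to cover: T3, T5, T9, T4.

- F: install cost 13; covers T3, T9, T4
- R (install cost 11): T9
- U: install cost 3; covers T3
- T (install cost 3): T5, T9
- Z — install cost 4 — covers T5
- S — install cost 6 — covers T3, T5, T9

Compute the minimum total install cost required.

The greedy cost-per-new-target heuristic would pick T, U, and F for 19, but a cheaper cover exists.
Choose F and T: together they cover T3, T5, T9, T4 — every target.
Total install cost: 13 + 3 = 16.
No cover costs less than 16.

16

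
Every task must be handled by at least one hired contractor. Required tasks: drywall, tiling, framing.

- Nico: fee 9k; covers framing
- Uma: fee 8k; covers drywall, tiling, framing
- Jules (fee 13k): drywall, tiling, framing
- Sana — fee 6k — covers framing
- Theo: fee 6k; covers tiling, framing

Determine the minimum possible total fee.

Uma alone covers drywall, tiling, framing — every task.
Total fee: 8.
No cover costs less than 8.

8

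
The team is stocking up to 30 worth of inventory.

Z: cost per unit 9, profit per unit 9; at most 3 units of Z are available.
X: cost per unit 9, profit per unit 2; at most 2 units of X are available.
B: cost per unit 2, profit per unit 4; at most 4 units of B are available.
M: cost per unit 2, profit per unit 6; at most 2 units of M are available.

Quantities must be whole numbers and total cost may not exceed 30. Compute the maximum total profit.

46

This is a bounded integer knapsack.
2×Z, 3×B, and 2×M: cost 28 ≤ 30, profit 2·9 + 3·4 + 2·6 = 42.
2×Z, 4×B, and 2×M: cost 30 ≤ 30, profit 2·9 + 4·4 + 2·6 = 46.
Best is 46.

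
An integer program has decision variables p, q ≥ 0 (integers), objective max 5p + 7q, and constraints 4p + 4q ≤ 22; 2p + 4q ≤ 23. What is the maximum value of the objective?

35

Relaxing integrality, the LP optimum is 38.50 at (p,q) = (0, 5.5), which is not an integer point.
(p,q)=(0,5): 4·0+4·5=20≤22, 2·0+4·5=20≤23, objective 35.
(p,q)=(1,4): 4·1+4·4=20≤22, 2·1+4·4=18≤23, objective 33.
(p,q)=(0,4): 4·0+4·4=16≤22, 2·0+4·4=16≤23, objective 28.
Maximum is 35 at (p,q)=(0,5).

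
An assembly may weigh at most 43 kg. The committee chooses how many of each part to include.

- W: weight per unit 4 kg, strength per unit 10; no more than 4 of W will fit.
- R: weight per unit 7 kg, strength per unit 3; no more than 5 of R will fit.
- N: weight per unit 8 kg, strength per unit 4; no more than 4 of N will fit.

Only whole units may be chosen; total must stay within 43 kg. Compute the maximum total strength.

W has the best ratio (10/4); taking only W gives at most 4×10 = 40 (stopped by the supply cap of 4).
Mixing does better — 4×W and 3×N: weight 40 ≤ 43, strength 4·10 + 3·4 = 52.

52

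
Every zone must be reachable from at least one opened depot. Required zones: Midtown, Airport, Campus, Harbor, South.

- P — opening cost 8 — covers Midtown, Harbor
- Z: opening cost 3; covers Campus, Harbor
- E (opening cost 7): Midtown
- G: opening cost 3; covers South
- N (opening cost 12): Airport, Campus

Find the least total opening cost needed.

The greedy cost-per-new-zone heuristic would pick Z, G, E, and N for 25, but a cheaper cover exists.
Choose P, G, and N: together they cover Midtown, Airport, Campus, Harbor, South — every zone.
Total opening cost: 8 + 3 + 12 = 23.
No cover costs less than 23.

23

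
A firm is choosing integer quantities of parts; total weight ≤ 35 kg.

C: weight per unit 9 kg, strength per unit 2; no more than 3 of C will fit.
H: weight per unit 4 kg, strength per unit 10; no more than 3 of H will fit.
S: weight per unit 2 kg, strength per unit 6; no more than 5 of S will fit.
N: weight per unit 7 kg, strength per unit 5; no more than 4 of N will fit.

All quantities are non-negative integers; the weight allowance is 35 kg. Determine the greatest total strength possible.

This is a bounded integer knapsack.
3×H, 5×S, and 1×N: weight 29 ≤ 35, strength 3·10 + 5·6 + 1·5 = 65.
3×H, 4×S, and 2×N: weight 34 ≤ 35, strength 3·10 + 4·6 + 2·5 = 64.
Best is 65.

65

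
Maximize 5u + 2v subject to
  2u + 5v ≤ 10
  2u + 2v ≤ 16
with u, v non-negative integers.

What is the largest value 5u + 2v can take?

25

(u,v)=(5,0): 2·5+5·0=10≤10, 2·5+2·0=10≤16, objective 25.
(u,v)=(4,0): 2·4+5·0=8≤10, 2·4+2·0=8≤16, objective 20.
The best lattice point is (5,0), giving 25.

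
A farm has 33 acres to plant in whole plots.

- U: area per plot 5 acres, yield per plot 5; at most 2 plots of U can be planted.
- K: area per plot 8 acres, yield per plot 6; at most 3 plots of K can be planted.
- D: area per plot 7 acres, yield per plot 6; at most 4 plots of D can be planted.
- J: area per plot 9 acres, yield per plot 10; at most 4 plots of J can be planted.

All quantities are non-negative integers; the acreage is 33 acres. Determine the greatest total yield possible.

J has the best ratio (10/9); taking only J gives at most 3×10 = 30 (stopped by the area limit).
Mixing does better — 1×U and 3×J: area 32 ≤ 33, yield 1·5 + 3·10 = 35.

35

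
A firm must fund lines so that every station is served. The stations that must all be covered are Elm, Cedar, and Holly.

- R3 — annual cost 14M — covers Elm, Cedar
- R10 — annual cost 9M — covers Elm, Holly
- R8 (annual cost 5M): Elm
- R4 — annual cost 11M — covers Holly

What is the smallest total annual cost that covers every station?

Choose R3 and R10: together they cover Elm, Cedar, Holly — every station.
Total annual cost: 14 + 9 = 23.
No cover costs less than 23.

23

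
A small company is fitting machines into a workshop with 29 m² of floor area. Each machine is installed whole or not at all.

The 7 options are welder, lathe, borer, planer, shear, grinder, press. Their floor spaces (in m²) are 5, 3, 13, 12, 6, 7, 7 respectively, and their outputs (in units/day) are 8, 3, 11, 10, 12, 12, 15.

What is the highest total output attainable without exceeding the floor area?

50

Take welder, lathe, shear, grinder, and press: floor space 5 + 3 + 6 + 7 + 7 = 28 ≤ 29, output 8 + 3 + 12 + 12 + 15 = 50.
No other feasible combination does better.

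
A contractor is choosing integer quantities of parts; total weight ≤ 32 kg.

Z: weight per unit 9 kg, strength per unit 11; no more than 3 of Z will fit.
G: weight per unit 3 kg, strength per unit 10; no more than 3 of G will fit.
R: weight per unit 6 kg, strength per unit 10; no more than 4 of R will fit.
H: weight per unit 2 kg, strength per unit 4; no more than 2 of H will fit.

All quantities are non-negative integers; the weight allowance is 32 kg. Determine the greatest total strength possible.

68

G has the best ratio (10/3); taking only G gives at most 3×10 = 30 (stopped by the supply cap of 3).
Mixing does better — 3×G, 3×R, and 2×H: weight 31 ≤ 32, strength 3·10 + 3·10 + 2·4 = 68.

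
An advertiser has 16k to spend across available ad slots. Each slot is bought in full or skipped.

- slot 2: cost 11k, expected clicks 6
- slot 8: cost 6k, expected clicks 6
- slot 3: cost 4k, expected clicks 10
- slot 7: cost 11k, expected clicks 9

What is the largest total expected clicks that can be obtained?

Allowing fractional choices, the relaxed optimum would be about 20.9, but ad slots are indivisible.
slot 2 + slot 3: cost 11 + 4 = 15 ≤ 16, expected clicks 6 + 10 = 16.
slot 3 + slot 7: cost 4 + 11 = 15 ≤ 16, expected clicks 10 + 9 = 19.
slot 8 + slot 3: cost 6 + 4 = 10 ≤ 16, expected clicks 6 + 10 = 16.
Best is slot 3 and slot 7 with total expected clicks 19.

19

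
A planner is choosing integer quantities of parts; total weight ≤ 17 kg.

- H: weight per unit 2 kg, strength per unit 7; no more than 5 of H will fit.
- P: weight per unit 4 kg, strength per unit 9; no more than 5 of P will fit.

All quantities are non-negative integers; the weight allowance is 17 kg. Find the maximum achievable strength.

46

Take 4×H and 2×P: weight 16 ≤ 17, strength 4·7 + 2·9 = 46.
No other integer combination yields more.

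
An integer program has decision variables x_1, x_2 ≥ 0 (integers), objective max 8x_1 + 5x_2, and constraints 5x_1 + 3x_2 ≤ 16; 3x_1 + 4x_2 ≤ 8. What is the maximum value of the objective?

The continuous relaxation peaks at (2.67, 0) with value 21.33; rounding to a feasible lattice point costs some objective.
(x_1,x_2)=(2,0): 5·2+3·0=10≤16, 3·2+4·0=6≤8, objective 16.
(x_1,x_2)=(1,1): 5·1+3·1=8≤16, 3·1+4·1=7≤8, objective 13.
(x_1,x_2)=(1,0): 5·1+3·0=5≤16, 3·1+4·0=3≤8, objective 8.
No feasible integer point exceeds 16.

16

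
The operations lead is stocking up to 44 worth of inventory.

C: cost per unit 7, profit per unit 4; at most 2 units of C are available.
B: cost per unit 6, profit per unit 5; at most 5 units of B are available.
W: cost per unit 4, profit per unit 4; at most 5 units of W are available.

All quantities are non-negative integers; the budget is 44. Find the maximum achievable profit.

5×B and 3×W: cost 42 ≤ 44, profit 5·5 + 3·4 = 37.
4×B and 5×W: cost 44 ≤ 44, profit 4·5 + 5·4 = 40.
Best is 40.

40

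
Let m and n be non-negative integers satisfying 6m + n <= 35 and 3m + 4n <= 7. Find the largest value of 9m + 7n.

18

The continuous relaxation peaks at (2.33, 0) with value 21.00; rounding to a feasible lattice point costs some objective.
(m,n)=(2,0): 6·2+1·0=12≤35, 3·2+4·0=6≤7, objective 18.
(m,n)=(1,1): 6·1+1·1=7≤35, 3·1+4·1=7≤7, objective 16.
(m,n)=(1,0): 6·1+1·0=6≤35, 3·1+4·0=3≤7, objective 9.
Maximum is 18 at (m,n)=(2,0).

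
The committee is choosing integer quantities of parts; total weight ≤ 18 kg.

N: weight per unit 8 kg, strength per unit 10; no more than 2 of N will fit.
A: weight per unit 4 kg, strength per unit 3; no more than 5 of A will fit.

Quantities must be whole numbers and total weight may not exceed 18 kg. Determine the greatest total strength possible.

20

This is a bounded integer knapsack.
N has the best ratio (10/8); taking only N gives at most 2×10 = 20 (stopped by the weight limit).
Optimal: 2×N: weight 16 ≤ 18, strength 2·10 = 20.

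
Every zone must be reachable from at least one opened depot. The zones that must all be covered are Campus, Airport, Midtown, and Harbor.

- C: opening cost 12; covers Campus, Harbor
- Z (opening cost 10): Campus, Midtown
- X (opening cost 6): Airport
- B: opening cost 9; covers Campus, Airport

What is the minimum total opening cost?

This is an integer covering problem.
Choose C, Z, and X: together they cover Campus, Airport, Midtown, Harbor — every zone.
Total opening cost: 12 + 10 + 6 = 28.

28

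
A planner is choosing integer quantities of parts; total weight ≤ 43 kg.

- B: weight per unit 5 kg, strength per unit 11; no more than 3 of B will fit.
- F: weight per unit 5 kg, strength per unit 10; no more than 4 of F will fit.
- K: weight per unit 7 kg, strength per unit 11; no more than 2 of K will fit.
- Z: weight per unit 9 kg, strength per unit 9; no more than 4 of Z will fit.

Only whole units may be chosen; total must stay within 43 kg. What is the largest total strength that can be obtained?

84

This is a bounded integer knapsack.
3×B, 2×F, and 2×K: weight 39 ≤ 43, strength 3·11 + 2·10 + 2·11 = 75.
3×B, 4×F, and 1×K: weight 42 ≤ 43, strength 3·11 + 4·10 + 1·11 = 84.
Best is 84.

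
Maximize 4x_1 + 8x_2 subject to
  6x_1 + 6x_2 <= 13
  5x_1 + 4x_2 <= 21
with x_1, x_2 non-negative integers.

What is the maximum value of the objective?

(x_1,x_2)=(0,2): 6·0+6·2=12≤13, 5·0+4·2=8≤21, objective 16.
(x_1,x_2)=(1,1): 6·1+6·1=12≤13, 5·1+4·1=9≤21, objective 12.
(x_1,x_2)=(0,1): 6·0+6·1=6≤13, 5·0+4·1=4≤21, objective 8.
Maximum is 16 at (x_1,x_2)=(0,2).

16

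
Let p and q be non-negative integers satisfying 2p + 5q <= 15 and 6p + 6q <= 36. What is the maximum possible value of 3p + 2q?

(p,q)=(6,0): 2·6+5·0=12≤15, 6·6+6·0=36≤36, objective 18.
(p,q)=(5,1): 2·5+5·1=15≤15, 6·5+6·1=36≤36, objective 17.
(p,q)=(5,0): 2·5+5·0=10≤15, 6·5+6·0=30≤36, objective 15.
Maximum is 18 at (p,q)=(6,0).

18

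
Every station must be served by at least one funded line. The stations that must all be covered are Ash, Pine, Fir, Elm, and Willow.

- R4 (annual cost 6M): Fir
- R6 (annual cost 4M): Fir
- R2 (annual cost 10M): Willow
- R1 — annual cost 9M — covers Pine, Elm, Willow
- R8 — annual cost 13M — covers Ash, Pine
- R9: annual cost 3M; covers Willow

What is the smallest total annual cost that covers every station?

26

Choose R6, R1, and R8: together they cover Ash, Pine, Fir, Elm, Willow — every station.
Total annual cost: 4 + 9 + 13 = 26.
No cover costs less than 26.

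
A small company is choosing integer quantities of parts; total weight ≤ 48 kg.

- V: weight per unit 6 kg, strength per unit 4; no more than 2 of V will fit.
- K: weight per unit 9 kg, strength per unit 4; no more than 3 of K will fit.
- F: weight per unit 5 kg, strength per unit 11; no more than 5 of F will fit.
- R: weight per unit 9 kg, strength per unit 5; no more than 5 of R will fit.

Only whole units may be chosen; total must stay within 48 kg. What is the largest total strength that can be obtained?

68

Take 2×V, 5×F, and 1×R: weight 46 ≤ 48, strength 2·4 + 5·11 + 1·5 = 68.
F has the best ratio (11/5) and is taken to its limit of 5; remaining capacity is filled optimally with the others.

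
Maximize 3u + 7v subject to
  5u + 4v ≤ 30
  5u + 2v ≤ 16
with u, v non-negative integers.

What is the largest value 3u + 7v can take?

49

Relaxing integrality, the LP optimum is 52.50 at (u,v) = (0, 7.5), which is not an integer point.
(u,v)=(0,7): 5·0+4·7=28≤30, 5·0+2·7=14≤16, objective 49.
(u,v)=(0,6): 5·0+4·6=24≤30, 5·0+2·6=12≤16, objective 42.
The best lattice point is (0,7), giving 49.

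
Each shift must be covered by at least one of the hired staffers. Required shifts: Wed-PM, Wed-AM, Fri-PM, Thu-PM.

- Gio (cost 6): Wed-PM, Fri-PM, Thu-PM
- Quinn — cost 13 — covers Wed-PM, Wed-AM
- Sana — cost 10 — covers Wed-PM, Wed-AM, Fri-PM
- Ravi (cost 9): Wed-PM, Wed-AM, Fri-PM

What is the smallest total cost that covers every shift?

15

Choose Gio and Ravi: together they cover Wed-PM, Wed-AM, Fri-PM, Thu-PM — every shift.
Total cost: 6 + 9 = 15.
No cover costs less than 15.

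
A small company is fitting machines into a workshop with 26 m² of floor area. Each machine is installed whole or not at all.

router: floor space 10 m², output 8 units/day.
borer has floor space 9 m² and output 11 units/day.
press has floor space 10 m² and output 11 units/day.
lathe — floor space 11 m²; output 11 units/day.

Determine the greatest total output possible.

Allowing fractional choices, the relaxed optimum would be about 29.0, but machines are indivisible.
borer + lathe: floor space 9 + 11 = 20 ≤ 26, output 11 + 11 = 22.
borer + press: floor space 9 + 10 = 19 ≤ 26, output 11 + 11 = 22.
The maximum output is 22; one optimal choice is borer and press.

22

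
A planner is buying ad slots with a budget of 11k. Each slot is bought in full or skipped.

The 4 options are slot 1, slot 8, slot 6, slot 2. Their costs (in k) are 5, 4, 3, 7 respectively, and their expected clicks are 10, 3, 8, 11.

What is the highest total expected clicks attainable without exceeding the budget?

This is a 0-1 knapsack instance.
Allowing fractional choices, the relaxed optimum would be about 22.7, but ad slots are indivisible.
slot 8 + slot 2: cost 4 + 7 = 11 ≤ 11, expected clicks 3 + 11 = 14.
slot 1 + slot 6: cost 5 + 3 = 8 ≤ 11, expected clicks 10 + 8 = 18.
slot 6 + slot 2: cost 3 + 7 = 10 ≤ 11, expected clicks 8 + 11 = 19.
Best is slot 6 and slot 2 with total expected clicks 19.

19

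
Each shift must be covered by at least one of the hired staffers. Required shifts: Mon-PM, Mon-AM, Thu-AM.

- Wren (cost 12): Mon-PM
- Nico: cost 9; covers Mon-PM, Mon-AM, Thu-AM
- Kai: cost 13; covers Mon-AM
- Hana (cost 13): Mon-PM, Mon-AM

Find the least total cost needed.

Nico alone covers Mon-PM, Mon-AM, Thu-AM — every shift.
Total cost: 9.
No cover costs less than 9.

9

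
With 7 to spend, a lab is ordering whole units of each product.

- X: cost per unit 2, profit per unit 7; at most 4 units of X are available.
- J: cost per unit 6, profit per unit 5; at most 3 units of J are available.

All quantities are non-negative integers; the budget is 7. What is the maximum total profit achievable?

21

This is a bounded integer knapsack.
X has the best ratio (7/2); taking only X gives at most 3×7 = 21 (stopped by the cost limit).
Optimal: 3×X: cost 6 ≤ 7, profit 3·7 = 21.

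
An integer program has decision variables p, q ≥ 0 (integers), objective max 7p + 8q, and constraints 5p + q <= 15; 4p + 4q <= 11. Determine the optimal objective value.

(p,q)=(0,2) is feasible, giving 16.
(p,q)=(1,1) is feasible, giving 15.
(p,q)=(0,1) is feasible, giving 8.
No feasible integer point exceeds 16.

16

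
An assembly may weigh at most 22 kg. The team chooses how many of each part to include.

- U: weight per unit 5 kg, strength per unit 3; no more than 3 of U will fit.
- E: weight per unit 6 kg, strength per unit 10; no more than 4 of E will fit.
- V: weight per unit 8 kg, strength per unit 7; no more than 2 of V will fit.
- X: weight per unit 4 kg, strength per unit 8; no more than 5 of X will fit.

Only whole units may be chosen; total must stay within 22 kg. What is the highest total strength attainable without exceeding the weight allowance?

42

Take 1×E and 4×X: weight 22 ≤ 22, strength 1·10 + 4·8 = 42.
No other integer combination yields more.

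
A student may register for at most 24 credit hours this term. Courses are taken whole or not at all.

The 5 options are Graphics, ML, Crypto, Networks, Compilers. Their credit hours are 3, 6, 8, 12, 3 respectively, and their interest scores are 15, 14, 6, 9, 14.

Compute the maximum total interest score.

52

Treat it as a binary knapsack problem.
Graphics + ML + Compilers: credit hours 3 + 6 + 3 = 12 ≤ 24, interest score 15 + 14 + 14 = 43.
Graphics + ML + Networks + Compilers: credit hours 3 + 6 + 12 + 3 = 24 ≤ 24, interest score 15 + 14 + 9 + 14 = 52.
Graphics + ML + Crypto + Compilers: credit hours 3 + 6 + 8 + 3 = 20 ≤ 24, interest score 15 + 14 + 6 + 14 = 49.
Best is Graphics, ML, Networks, and Compilers with total interest score 52.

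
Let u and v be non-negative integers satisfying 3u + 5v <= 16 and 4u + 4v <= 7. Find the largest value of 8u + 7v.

(u,v)=(1,0) is feasible, giving 8.
(u,v)=(0,1) is feasible, giving 7.
(u,v)=(0,0) is feasible, giving 0.
Maximum is 8 at (u,v)=(1,0).

8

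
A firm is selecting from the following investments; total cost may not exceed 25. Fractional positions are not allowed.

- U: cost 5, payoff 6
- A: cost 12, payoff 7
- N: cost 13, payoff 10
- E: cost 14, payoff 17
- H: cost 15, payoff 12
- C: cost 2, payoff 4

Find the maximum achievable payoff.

Take U, E, and C: cost 5 + 14 + 2 = 21 ≤ 25, payoff 6 + 17 + 4 = 27.
No other feasible combination does better.

27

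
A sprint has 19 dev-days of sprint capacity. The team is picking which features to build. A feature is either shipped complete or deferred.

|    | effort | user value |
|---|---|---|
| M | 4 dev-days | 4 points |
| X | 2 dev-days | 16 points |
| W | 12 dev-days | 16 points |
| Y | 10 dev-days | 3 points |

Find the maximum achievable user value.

M + X + W: effort 4 + 2 + 12 = 18 ≤ 19, user value 4 + 16 + 16 = 36.
X + W: effort 2 + 12 = 14 ≤ 19, user value 16 + 16 = 32.
M + X + Y: effort 4 + 2 + 10 = 16 ≤ 19, user value 4 + 16 + 3 = 23.
Best is M, X, and W with total user value 36.

36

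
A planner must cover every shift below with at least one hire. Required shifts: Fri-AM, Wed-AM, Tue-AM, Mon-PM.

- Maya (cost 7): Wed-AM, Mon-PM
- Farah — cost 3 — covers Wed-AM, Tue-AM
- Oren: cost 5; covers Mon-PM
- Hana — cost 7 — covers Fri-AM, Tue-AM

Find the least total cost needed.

The greedy cost-per-new-shift heuristic would pick Farah, Oren, and Hana for 15, but a cheaper cover exists.
Choose Maya and Hana: together they cover Fri-AM, Wed-AM, Tue-AM, Mon-PM — every shift.
Total cost: 7 + 7 = 14.
No cover costs less than 14.

14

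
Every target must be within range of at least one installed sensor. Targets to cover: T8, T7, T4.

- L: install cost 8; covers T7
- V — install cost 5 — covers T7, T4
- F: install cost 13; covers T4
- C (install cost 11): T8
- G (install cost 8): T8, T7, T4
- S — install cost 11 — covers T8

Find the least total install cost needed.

The greedy cost-per-new-target heuristic would pick V and G for 13, but a cheaper cover exists.
G alone covers T8, T7, T4 — every target.
Total install cost: 8.
No cover costs less than 8.

8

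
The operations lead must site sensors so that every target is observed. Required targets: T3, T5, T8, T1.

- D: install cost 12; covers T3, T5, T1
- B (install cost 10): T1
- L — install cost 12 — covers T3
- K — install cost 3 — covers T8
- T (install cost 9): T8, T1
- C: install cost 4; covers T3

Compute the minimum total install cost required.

15

Choose D and K: together they cover T3, T5, T8, T1 — every target.
Total install cost: 12 + 3 = 15.
No cover costs less than 15.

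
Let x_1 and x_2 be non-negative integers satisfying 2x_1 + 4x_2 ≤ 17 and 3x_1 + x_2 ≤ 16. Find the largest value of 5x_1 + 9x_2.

(x_1,x_2)=(4,2) is feasible, giving 38.
(x_1,x_2)=(5,1) is feasible, giving 34.
(x_1,x_2)=(3,2) is feasible, giving 33.
(x_1,x_2)=(4,1) is feasible, giving 29.
The best lattice point is (4,2), giving 38.

38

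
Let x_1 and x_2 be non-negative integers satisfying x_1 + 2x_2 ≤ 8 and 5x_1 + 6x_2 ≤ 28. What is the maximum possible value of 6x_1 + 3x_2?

The continuous relaxation peaks at (5.6, 0) with value 33.60; rounding to a feasible lattice point costs some objective.
(x_1,x_2)=(5,0) is feasible, giving 30.
(x_1,x_2)=(4,1) is feasible, giving 27.
(x_1,x_2)=(4,0) is feasible, giving 24.
No feasible integer point exceeds 30.

30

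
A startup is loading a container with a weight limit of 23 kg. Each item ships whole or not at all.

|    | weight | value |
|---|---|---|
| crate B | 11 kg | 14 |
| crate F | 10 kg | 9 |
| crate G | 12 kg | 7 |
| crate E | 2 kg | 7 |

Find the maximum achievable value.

crate B + crate E: weight 11 + 2 = 13 ≤ 23, value 14 + 7 = 21.
crate B + crate F + crate E: weight 11 + 10 + 2 = 23 ≤ 23, value 14 + 9 + 7 = 30.
crate B + crate F: weight 11 + 10 = 21 ≤ 23, value 14 + 9 = 23.
Best is crate B, crate F, and crate E with total value 30.

30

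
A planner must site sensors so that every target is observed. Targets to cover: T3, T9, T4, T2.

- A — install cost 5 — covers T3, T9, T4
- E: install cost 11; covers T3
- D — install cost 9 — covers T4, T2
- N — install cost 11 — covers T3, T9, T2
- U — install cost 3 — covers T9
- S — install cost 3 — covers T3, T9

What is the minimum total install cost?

12

This is a weighted set-cover instance.
Choose D and S: together they cover T3, T9, T4, T2 — every target.
Total install cost: 9 + 3 = 12.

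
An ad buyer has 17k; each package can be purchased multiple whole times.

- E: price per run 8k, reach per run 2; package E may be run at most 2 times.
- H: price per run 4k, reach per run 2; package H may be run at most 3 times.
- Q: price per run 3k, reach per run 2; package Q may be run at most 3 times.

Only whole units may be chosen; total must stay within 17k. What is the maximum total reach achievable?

10

Q has the best ratio (2/3); taking only Q gives at most 3×2 = 6 (stopped by the supply cap of 3).
Mixing does better — 2×H and 3×Q: price 17 ≤ 17, reach 2·2 + 3·2 = 10.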